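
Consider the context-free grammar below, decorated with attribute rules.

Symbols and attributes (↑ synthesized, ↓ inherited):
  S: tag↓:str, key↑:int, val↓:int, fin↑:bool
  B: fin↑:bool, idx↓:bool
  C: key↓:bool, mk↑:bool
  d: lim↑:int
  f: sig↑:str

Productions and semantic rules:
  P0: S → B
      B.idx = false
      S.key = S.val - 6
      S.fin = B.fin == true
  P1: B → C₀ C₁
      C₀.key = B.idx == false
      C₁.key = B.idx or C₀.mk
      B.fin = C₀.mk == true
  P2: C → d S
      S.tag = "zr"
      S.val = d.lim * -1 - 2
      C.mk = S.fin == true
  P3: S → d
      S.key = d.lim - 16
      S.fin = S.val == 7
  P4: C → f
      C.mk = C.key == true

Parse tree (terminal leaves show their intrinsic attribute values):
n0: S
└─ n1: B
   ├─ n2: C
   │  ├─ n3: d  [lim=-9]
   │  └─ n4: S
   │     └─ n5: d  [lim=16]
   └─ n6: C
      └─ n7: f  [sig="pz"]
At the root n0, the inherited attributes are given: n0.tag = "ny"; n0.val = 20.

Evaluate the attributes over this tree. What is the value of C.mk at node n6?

1. n0.tag = "ny"  [given at root]
2. n0.val = 20  [given at root]
3. n1.idx = false  [false]
4. n2.key = true  [B.idx == false]
5. n3.lim = -9  [terminal]
6. n4.tag = "zr"  ["zr"]
7. n4.val = 7  [d.lim * -1 - 2]
8. n5.lim = 16  [terminal]
9. n4.key = 0  [d.lim - 16]
10. n4.fin = true  [S.val == 7]
11. n2.mk = true  [S.fin == true]
12. n6.key = true  [B.idx or C₀.mk]
13. n7.sig = "pz"  [terminal]
14. n6.mk = true  [C.key == true]
15. n1.fin = true  [C₀.mk == true]
16. n0.key = 14  [S.val - 6]
17. n0.fin = true  [B.fin == true]

true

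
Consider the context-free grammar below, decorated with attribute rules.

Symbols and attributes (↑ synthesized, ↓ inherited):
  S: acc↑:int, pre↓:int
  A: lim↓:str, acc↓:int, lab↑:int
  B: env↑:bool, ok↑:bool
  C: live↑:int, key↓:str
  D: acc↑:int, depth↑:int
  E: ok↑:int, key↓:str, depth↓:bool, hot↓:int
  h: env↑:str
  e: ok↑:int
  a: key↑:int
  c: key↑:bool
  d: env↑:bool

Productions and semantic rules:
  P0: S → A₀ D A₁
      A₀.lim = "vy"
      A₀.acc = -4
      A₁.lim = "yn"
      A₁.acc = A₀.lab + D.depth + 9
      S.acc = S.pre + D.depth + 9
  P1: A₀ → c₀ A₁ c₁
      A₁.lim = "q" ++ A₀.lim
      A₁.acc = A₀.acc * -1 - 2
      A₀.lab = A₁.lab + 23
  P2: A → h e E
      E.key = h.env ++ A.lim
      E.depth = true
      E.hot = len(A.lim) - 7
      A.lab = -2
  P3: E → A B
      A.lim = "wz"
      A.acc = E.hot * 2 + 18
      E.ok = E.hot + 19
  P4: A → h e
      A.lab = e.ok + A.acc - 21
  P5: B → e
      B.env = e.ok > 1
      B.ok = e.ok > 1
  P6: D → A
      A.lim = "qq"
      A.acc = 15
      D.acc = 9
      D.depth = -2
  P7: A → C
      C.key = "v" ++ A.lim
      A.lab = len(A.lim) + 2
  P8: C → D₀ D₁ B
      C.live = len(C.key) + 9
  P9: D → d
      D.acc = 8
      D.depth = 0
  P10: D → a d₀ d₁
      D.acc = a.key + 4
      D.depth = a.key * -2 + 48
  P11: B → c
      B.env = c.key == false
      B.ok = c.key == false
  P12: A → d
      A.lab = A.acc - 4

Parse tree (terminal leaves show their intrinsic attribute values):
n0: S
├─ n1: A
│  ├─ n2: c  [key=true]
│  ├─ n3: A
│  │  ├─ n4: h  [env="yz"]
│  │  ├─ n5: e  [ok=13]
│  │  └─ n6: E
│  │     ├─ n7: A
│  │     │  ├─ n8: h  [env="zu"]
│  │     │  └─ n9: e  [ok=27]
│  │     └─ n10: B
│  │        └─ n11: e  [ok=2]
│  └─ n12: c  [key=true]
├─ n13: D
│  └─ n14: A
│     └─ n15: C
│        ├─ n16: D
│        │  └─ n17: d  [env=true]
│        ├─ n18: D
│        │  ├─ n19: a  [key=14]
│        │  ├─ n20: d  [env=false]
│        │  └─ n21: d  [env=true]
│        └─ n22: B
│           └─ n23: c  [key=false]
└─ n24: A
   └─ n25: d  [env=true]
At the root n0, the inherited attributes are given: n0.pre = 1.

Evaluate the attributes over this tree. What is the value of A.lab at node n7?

1. n0.pre = 1  [given at root]
2. n1.lim = "vy"  ["vy"]
3. n1.acc = -4  [-4]
4. n2.key = true  [terminal]
5. n3.lim = "qvy"  ["q" ++ A₀.lim]
6. n3.acc = 2  [A₀.acc * -1 - 2]
7. n4.env = "yz"  [terminal]
8. n5.ok = 13  [terminal]
9. n6.key = "yzqvy"  [h.env ++ A.lim]
10. n6.depth = true  [true]
11. n6.hot = -4  [len(A.lim) - 7]
12. n7.lim = "wz"  ["wz"]
13. n7.acc = 10  [E.hot * 2 + 18]
14. n8.env = "zu"  [terminal]
15. n9.ok = 27  [terminal]
16. n7.lab = 16  [e.ok + A.acc - 21]
17. n11.ok = 2  [terminal]
18. n10.env = true  [e.ok > 1]
19. n10.ok = true  [e.ok > 1]
20. n6.ok = 15  [E.hot + 19]
21. n3.lab = -2  [-2]
22. n12.key = true  [terminal]
23. n1.lab = 21  [A₁.lab + 23]
24. n14.lim = "qq"  ["qq"]
25. n14.acc = 15  [15]
26. n15.key = "vqq"  ["v" ++ A.lim]
27. n17.env = true  [terminal]
28. n16.acc = 8  [8]
29. n16.depth = 0  [0]
30. n19.key = 14  [terminal]
31. n20.env = false  [terminal]
32. n21.env = true  [terminal]
33. n18.acc = 18  [a.key + 4]
34. n18.depth = 20  [a.key * -2 + 48]
35. n23.key = false  [terminal]
36. n22.env = true  [c.key == false]
37. n22.ok = true  [c.key == false]
38. n15.live = 12  [len(C.key) + 9]
39. n14.lab = 4  [len(A.lim) + 2]
40. n13.acc = 9  [9]
41. n13.depth = -2  [-2]
42. n24.lim = "yn"  ["yn"]
43. n24.acc = 28  [A₀.lab + D.depth + 9]
44. n25.env = true  [terminal]
45. n24.lab = 24  [A.acc - 4]
46. n0.acc = 8  [S.pre + D.depth + 9]

16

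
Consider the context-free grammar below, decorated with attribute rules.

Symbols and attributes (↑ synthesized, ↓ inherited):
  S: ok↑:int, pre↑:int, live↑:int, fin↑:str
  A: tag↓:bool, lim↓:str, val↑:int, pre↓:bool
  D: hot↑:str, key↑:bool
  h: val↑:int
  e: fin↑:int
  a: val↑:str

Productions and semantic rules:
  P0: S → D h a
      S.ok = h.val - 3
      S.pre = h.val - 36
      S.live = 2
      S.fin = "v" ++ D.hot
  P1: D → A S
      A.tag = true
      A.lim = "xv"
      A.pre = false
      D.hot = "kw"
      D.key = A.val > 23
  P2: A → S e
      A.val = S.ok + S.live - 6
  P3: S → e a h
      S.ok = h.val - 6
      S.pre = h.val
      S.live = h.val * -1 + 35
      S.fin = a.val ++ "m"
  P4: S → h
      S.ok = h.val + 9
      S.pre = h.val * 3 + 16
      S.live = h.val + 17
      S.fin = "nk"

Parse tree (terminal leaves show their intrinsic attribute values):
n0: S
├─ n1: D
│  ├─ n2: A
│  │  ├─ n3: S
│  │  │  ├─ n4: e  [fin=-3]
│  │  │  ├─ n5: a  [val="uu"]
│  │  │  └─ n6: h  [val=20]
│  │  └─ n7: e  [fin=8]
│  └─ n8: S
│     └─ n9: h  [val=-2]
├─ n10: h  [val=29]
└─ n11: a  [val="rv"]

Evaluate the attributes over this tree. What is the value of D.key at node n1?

1. n2.tag = true  [true]
2. n2.lim = "xv"  ["xv"]
3. n2.pre = false  [false]
4. n4.fin = -3  [terminal]
5. n5.val = "uu"  [terminal]
6. n6.val = 20  [terminal]
7. n3.ok = 14  [h.val - 6]
8. n3.pre = 20  [h.val]
9. n3.live = 15  [h.val * -1 + 35]
10. n3.fin = "uum"  [a.val ++ "m"]
11. n7.fin = 8  [terminal]
12. n2.val = 23  [S.ok + S.live - 6]
13. n9.val = -2  [terminal]
14. n8.ok = 7  [h.val + 9]
15. n8.pre = 10  [h.val * 3 + 16]
16. n8.live = 15  [h.val + 17]
17. n8.fin = "nk"  ["nk"]
18. n1.hot = "kw"  ["kw"]
19. n1.key = false  [A.val > 23]
20. n10.val = 29  [terminal]
21. n11.val = "rv"  [terminal]
22. n0.ok = 26  [h.val - 3]
23. n0.pre = -7  [h.val - 36]
24. n0.live = 2  [2]
25. n0.fin = "vkw"  ["v" ++ D.hot]

false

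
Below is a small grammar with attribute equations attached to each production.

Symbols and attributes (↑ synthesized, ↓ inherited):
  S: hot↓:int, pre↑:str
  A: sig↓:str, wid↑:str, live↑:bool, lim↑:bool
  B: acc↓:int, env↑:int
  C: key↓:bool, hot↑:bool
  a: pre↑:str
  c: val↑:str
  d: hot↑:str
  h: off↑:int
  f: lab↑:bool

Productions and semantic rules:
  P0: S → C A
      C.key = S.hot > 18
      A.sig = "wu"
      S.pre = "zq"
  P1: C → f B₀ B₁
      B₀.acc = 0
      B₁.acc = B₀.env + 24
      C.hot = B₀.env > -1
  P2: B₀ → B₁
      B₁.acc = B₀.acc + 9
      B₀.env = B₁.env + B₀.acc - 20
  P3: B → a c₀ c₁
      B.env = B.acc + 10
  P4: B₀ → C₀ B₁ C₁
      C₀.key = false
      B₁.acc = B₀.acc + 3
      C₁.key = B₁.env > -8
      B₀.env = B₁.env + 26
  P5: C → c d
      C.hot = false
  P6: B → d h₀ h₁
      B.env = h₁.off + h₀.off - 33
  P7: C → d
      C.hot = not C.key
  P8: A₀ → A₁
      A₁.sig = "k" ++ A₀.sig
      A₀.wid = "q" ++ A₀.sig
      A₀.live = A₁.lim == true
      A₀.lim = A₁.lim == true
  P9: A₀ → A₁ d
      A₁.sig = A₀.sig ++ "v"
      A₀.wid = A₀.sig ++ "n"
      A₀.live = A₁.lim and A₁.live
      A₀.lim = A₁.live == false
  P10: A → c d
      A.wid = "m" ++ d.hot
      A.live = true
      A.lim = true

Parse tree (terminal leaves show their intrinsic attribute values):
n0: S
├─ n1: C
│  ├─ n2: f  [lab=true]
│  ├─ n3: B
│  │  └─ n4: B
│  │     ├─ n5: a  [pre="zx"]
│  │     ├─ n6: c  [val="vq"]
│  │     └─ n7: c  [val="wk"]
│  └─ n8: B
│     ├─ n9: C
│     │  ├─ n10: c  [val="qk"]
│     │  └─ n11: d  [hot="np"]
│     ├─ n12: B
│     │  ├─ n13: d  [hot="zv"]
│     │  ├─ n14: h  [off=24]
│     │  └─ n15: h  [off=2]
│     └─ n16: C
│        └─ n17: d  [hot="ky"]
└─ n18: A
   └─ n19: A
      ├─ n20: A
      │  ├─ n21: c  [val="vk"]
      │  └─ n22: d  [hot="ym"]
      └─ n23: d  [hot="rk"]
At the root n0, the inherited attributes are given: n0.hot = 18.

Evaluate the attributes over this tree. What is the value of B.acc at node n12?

26

1. n0.hot = 18  [given at root]
2. n1.key = false  [S.hot > 18]
3. n2.lab = true  [terminal]
4. n3.acc = 0  [0]
5. n4.acc = 9  [B₀.acc + 9]
6. n5.pre = "zx"  [terminal]
7. n6.val = "vq"  [terminal]
8. n7.val = "wk"  [terminal]
9. n4.env = 19  [B.acc + 10]
10. n3.env = -1  [B₁.env + B₀.acc - 20]
11. n8.acc = 23  [B₀.env + 24]
12. n9.key = false  [false]
13. n10.val = "qk"  [terminal]
14. n11.hot = "np"  [terminal]
15. n9.hot = false  [false]
16. n12.acc = 26  [B₀.acc + 3]
17. n13.hot = "zv"  [terminal]
18. n14.off = 24  [terminal]
19. n15.off = 2  [terminal]
20. n12.env = -7  [h₁.off + h₀.off - 33]
21. n16.key = true  [B₁.env > -8]
22. n17.hot = "ky"  [terminal]
23. n16.hot = false  [not C.key]
24. n8.env = 19  [B₁.env + 26]
25. n1.hot = false  [B₀.env > -1]
26. n18.sig = "wu"  ["wu"]
27. n19.sig = "kwu"  ["k" ++ A₀.sig]
28. n20.sig = "kwuv"  [A₀.sig ++ "v"]
29. n21.val = "vk"  [terminal]
30. n22.hot = "ym"  [terminal]
31. n20.wid = "mym"  ["m" ++ d.hot]
32. n20.live = true  [true]
33. n20.lim = true  [true]
34. n23.hot = "rk"  [terminal]
35. n19.wid = "kwun"  [A₀.sig ++ "n"]
36. n19.live = true  [A₁.lim and A₁.live]
37. n19.lim = false  [A₁.live == false]
38. n18.wid = "qwu"  ["q" ++ A₀.sig]
39. n18.live = false  [A₁.lim == true]
40. n18.lim = false  [A₁.lim == true]
41. n0.pre = "zq"  ["zq"]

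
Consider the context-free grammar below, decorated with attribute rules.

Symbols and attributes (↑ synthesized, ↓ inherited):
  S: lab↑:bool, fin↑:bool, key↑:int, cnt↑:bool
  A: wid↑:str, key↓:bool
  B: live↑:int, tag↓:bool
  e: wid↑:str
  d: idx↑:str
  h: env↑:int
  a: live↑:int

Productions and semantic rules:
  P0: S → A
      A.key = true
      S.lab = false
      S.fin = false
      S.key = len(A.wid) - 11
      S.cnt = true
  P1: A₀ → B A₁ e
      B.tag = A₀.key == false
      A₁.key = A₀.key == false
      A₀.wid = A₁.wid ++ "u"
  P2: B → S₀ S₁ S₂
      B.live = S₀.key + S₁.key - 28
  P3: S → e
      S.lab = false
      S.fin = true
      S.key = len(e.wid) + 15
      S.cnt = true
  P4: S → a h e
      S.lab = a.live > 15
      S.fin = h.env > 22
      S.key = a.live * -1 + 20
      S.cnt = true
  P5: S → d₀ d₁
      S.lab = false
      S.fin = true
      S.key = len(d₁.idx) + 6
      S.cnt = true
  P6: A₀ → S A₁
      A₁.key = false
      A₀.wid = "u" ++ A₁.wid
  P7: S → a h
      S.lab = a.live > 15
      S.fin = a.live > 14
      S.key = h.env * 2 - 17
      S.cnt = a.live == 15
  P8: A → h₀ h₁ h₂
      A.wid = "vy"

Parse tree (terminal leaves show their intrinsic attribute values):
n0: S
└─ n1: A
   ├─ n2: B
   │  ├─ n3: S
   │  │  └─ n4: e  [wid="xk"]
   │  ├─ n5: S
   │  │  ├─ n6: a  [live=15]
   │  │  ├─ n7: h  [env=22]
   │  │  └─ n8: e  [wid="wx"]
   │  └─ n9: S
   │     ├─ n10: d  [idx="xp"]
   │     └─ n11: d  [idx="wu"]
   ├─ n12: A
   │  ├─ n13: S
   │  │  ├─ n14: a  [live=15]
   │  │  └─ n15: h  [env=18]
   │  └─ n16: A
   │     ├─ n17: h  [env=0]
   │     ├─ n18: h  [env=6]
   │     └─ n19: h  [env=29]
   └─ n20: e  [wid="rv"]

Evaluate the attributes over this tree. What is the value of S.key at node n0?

-7

1. n1.key = true  [true]
2. n2.tag = false  [A₀.key == false]
3. n4.wid = "xk"  [terminal]
4. n3.lab = false  [false]
5. n3.fin = true  [true]
6. n3.key = 17  [len(e.wid) + 15]
7. n3.cnt = true  [true]
8. n6.live = 15  [terminal]
9. n7.env = 22  [terminal]
10. n8.wid = "wx"  [terminal]
11. n5.lab = false  [a.live > 15]
12. n5.fin = false  [h.env > 22]
13. n5.key = 5  [a.live * -1 + 20]
14. n5.cnt = true  [true]
15. n10.idx = "xp"  [terminal]
16. n11.idx = "wu"  [terminal]
17. n9.lab = false  [false]
18. n9.fin = true  [true]
19. n9.key = 8  [len(d₁.idx) + 6]
20. n9.cnt = true  [true]
21. n2.live = -6  [S₀.key + S₁.key - 28]
22. n12.key = false  [A₀.key == false]
23. n14.live = 15  [terminal]
24. n15.env = 18  [terminal]
25. n13.lab = false  [a.live > 15]
26. n13.fin = true  [a.live > 14]
27. n13.key = 19  [h.env * 2 - 17]
28. n13.cnt = true  [a.live == 15]
29. n16.key = false  [false]
30. n17.env = 0  [terminal]
31. n18.env = 6  [terminal]
32. n19.env = 29  [terminal]
33. n16.wid = "vy"  ["vy"]
34. n12.wid = "uvy"  ["u" ++ A₁.wid]
35. n20.wid = "rv"  [terminal]
36. n1.wid = "uvyu"  [A₁.wid ++ "u"]
37. n0.lab = false  [false]
38. n0.fin = false  [false]
39. n0.key = -7  [len(A.wid) - 11]
40. n0.cnt = true  [true]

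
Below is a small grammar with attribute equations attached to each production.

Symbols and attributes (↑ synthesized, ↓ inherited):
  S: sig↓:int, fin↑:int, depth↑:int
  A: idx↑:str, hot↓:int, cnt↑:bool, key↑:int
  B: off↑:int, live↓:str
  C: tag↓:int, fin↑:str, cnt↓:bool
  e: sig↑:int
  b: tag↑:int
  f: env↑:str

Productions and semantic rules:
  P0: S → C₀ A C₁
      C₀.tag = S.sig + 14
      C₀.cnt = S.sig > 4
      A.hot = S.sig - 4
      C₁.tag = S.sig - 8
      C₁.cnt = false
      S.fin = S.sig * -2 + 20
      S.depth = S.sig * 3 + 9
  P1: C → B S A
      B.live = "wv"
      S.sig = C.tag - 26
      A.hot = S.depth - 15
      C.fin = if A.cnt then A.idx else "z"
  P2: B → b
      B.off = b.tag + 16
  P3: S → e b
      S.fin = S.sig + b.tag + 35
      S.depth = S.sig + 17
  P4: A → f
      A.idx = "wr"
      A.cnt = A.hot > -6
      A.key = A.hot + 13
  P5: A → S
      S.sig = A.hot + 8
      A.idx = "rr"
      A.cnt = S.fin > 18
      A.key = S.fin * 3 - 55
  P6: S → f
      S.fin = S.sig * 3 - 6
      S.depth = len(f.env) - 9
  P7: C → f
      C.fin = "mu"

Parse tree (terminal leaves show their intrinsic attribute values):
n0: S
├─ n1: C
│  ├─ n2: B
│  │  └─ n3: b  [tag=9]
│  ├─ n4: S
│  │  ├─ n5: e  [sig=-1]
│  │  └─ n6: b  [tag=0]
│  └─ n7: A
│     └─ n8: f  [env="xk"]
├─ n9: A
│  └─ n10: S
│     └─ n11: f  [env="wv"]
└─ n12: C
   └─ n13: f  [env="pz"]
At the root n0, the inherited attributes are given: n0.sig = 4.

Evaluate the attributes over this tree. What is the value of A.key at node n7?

7

1. n0.sig = 4  [given at root]
2. n1.tag = 18  [S.sig + 14]
3. n1.cnt = false  [S.sig > 4]
4. n2.live = "wv"  ["wv"]
5. n3.tag = 9  [terminal]
6. n2.off = 25  [b.tag + 16]
7. n4.sig = -8  [C.tag - 26]
8. n5.sig = -1  [terminal]
9. n6.tag = 0  [terminal]
10. n4.fin = 27  [S.sig + b.tag + 35]
11. n4.depth = 9  [S.sig + 17]
12. n7.hot = -6  [S.depth - 15]
13. n8.env = "xk"  [terminal]
14. n7.idx = "wr"  ["wr"]
15. n7.cnt = false  [A.hot > -6]
16. n7.key = 7  [A.hot + 13]
17. n1.fin = "z"  [if A.cnt then A.idx else "z"]
18. n9.hot = 0  [S.sig - 4]
19. n10.sig = 8  [A.hot + 8]
20. n11.env = "wv"  [terminal]
21. n10.fin = 18  [S.sig * 3 - 6]
22. n10.depth = -7  [len(f.env) - 9]
23. n9.idx = "rr"  ["rr"]
24. n9.cnt = false  [S.fin > 18]
25. n9.key = -1  [S.fin * 3 - 55]
26. n12.tag = -4  [S.sig - 8]
27. n12.cnt = false  [false]
28. n13.env = "pz"  [terminal]
29. n12.fin = "mu"  ["mu"]
30. n0.fin = 12  [S.sig * -2 + 20]
31. n0.depth = 21  [S.sig * 3 + 9]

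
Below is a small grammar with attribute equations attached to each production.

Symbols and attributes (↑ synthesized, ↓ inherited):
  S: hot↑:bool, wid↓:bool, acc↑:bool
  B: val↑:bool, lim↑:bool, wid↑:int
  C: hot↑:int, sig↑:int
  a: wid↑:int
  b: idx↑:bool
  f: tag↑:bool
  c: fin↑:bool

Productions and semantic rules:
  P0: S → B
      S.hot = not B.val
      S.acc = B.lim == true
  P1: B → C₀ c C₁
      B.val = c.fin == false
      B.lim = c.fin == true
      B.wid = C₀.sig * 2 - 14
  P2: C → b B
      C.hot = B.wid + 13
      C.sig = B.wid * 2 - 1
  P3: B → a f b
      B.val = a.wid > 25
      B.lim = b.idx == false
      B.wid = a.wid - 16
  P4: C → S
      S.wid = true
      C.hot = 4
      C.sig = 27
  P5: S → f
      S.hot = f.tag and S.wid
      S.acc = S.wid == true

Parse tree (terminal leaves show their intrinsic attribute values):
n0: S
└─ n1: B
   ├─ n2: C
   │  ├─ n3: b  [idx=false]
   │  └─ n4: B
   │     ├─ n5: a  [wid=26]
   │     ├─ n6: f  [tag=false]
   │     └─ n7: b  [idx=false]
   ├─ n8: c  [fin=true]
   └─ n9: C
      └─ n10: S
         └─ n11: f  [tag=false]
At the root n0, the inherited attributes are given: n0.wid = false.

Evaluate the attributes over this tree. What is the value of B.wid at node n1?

24

1. n0.wid = false  [given at root]
2. n3.idx = false  [terminal]
3. n5.wid = 26  [terminal]
4. n6.tag = false  [terminal]
5. n7.idx = false  [terminal]
6. n4.val = true  [a.wid > 25]
7. n4.lim = true  [b.idx == false]
8. n4.wid = 10  [a.wid - 16]
9. n2.hot = 23  [B.wid + 13]
10. n2.sig = 19  [B.wid * 2 - 1]
11. n8.fin = true  [terminal]
12. n10.wid = true  [true]
13. n11.tag = false  [terminal]
14. n10.hot = false  [f.tag and S.wid]
15. n10.acc = true  [S.wid == true]
16. n9.hot = 4  [4]
17. n9.sig = 27  [27]
18. n1.val = false  [c.fin == false]
19. n1.lim = true  [c.fin == true]
20. n1.wid = 24  [C₀.sig * 2 - 14]
21. n0.hot = true  [not B.val]
22. n0.acc = true  [B.lim == true]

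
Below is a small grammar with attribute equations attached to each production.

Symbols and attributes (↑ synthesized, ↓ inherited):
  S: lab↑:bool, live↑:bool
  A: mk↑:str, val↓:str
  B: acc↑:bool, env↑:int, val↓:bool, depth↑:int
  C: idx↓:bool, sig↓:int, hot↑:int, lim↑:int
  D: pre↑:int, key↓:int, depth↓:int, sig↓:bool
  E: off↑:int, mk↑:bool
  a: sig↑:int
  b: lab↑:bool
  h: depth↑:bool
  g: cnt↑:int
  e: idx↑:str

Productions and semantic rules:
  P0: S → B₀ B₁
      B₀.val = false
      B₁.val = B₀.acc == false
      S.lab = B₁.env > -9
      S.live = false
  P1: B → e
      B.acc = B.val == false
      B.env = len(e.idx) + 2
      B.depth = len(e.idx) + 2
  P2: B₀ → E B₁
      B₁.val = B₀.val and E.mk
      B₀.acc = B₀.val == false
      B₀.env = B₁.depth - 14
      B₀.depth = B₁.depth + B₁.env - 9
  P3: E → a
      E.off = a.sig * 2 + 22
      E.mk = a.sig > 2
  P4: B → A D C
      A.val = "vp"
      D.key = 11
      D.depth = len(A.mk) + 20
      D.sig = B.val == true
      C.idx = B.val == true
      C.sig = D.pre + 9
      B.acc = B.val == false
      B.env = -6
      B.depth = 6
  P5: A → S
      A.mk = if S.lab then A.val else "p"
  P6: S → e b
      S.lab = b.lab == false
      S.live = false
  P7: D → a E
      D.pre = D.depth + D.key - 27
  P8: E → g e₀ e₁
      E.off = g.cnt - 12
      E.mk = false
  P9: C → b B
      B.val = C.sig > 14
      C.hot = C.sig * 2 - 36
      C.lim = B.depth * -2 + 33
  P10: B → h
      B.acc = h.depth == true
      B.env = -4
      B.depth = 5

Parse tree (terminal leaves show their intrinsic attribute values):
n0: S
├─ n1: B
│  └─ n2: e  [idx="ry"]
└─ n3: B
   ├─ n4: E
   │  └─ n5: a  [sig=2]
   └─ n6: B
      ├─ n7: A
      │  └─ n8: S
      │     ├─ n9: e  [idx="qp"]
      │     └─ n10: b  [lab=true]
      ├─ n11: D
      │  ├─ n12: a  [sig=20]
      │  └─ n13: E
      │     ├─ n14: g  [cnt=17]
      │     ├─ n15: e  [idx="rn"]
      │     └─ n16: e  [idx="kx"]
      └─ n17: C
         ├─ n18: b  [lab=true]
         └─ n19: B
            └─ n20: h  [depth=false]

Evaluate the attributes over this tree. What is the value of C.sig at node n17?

1. n1.val = false  [false]
2. n2.idx = "ry"  [terminal]
3. n1.acc = true  [B.val == false]
4. n1.env = 4  [len(e.idx) + 2]
5. n1.depth = 4  [len(e.idx) + 2]
6. n3.val = false  [B₀.acc == false]
7. n5.sig = 2  [terminal]
8. n4.off = 26  [a.sig * 2 + 22]
9. n4.mk = false  [a.sig > 2]
10. n6.val = false  [B₀.val and E.mk]
11. n7.val = "vp"  ["vp"]
12. n9.idx = "qp"  [terminal]
13. n10.lab = true  [terminal]
14. n8.lab = false  [b.lab == false]
15. n8.live = false  [false]
16. n7.mk = "p"  [if S.lab then A.val else "p"]
17. n11.key = 11  [11]
18. n11.depth = 21  [len(A.mk) + 20]
19. n11.sig = false  [B.val == true]
20. n12.sig = 20  [terminal]
21. n14.cnt = 17  [terminal]
22. n15.idx = "rn"  [terminal]
23. n16.idx = "kx"  [terminal]
24. n13.off = 5  [g.cnt - 12]
25. n13.mk = false  [false]
26. n11.pre = 5  [D.depth + D.key - 27]
27. n17.idx = false  [B.val == true]
28. n17.sig = 14  [D.pre + 9]
29. n18.lab = true  [terminal]
30. n19.val = false  [C.sig > 14]
31. n20.depth = false  [terminal]
32. n19.acc = false  [h.depth == true]
33. n19.env = -4  [-4]
34. n19.depth = 5  [5]
35. n17.hot = -8  [C.sig * 2 - 36]
36. n17.lim = 23  [B.depth * -2 + 33]
37. n6.acc = true  [B.val == false]
38. n6.env = -6  [-6]
39. n6.depth = 6  [6]
40. n3.acc = true  [B₀.val == false]
41. n3.env = -8  [B₁.depth - 14]
42. n3.depth = -9  [B₁.depth + B₁.env - 9]
43. n0.lab = true  [B₁.env > -9]
44. n0.live = false  [false]

14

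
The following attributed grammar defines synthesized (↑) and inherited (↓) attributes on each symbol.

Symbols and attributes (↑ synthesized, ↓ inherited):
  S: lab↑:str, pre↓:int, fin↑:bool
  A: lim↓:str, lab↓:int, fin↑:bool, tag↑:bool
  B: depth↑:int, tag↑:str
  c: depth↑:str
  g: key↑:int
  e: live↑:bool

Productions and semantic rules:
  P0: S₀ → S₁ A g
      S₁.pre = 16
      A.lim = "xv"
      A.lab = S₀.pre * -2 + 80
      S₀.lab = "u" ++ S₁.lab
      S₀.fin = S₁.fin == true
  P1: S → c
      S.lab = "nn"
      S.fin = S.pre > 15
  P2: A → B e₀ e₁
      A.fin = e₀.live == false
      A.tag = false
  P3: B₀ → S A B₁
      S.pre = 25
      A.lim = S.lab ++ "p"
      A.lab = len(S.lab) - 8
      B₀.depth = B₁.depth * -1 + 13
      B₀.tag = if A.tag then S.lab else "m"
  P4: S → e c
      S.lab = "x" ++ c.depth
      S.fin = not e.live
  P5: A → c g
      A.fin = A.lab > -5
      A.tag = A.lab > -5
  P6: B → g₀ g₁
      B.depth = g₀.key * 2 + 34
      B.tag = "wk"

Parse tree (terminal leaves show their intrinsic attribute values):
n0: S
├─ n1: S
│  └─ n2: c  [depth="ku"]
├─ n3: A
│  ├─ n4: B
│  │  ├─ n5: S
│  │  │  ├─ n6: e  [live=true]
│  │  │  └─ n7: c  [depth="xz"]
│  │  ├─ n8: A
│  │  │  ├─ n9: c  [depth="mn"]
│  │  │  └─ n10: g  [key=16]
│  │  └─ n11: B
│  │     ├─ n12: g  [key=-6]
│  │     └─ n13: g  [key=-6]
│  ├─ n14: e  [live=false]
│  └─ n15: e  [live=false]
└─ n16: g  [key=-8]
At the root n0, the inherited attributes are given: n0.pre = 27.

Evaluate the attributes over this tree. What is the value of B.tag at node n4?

1. n0.pre = 27  [given at root]
2. n1.pre = 16  [16]
3. n2.depth = "ku"  [terminal]
4. n1.lab = "nn"  ["nn"]
5. n1.fin = true  [S.pre > 15]
6. n3.lim = "xv"  ["xv"]
7. n3.lab = 26  [S₀.pre * -2 + 80]
8. n5.pre = 25  [25]
9. n6.live = true  [terminal]
10. n7.depth = "xz"  [terminal]
11. n5.lab = "xxz"  ["x" ++ c.depth]
12. n5.fin = false  [not e.live]
13. n8.lim = "xxzp"  [S.lab ++ "p"]
14. n8.lab = -5  [len(S.lab) - 8]
15. n9.depth = "mn"  [terminal]
16. n10.key = 16  [terminal]
17. n8.fin = false  [A.lab > -5]
18. n8.tag = false  [A.lab > -5]
19. n12.key = -6  [terminal]
20. n13.key = -6  [terminal]
21. n11.depth = 22  [g₀.key * 2 + 34]
22. n11.tag = "wk"  ["wk"]
23. n4.depth = -9  [B₁.depth * -1 + 13]
24. n4.tag = "m"  [if A.tag then S.lab else "m"]
25. n14.live = false  [terminal]
26. n15.live = false  [terminal]
27. n3.fin = true  [e₀.live == false]
28. n3.tag = false  [false]
29. n16.key = -8  [terminal]
30. n0.lab = "unn"  ["u" ++ S₁.lab]
31. n0.fin = true  [S₁.fin == true]

"m"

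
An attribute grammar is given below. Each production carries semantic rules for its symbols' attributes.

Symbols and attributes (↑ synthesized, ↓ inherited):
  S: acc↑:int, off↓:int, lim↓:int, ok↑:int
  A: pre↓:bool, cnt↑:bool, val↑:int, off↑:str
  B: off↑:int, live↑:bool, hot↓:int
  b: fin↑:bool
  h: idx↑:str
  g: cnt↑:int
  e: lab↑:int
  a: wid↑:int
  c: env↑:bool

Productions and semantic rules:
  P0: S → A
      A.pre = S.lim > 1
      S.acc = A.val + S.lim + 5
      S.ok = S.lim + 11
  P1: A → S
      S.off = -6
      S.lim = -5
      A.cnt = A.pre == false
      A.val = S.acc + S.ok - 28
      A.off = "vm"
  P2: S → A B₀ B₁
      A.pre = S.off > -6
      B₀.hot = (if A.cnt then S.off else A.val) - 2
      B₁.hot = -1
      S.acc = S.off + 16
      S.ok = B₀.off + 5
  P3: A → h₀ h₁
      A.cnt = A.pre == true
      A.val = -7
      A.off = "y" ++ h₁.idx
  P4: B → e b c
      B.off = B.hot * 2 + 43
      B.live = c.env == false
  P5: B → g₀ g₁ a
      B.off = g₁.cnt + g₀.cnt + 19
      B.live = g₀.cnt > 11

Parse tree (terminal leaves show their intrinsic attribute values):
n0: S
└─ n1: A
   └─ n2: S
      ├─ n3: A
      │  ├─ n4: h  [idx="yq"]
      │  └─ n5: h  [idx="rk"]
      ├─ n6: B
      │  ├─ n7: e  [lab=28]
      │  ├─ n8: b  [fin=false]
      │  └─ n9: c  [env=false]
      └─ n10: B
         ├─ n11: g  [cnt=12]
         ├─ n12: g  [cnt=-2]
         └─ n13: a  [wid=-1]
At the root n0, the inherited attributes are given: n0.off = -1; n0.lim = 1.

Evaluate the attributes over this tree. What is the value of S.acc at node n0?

18

1. n0.off = -1  [given at root]
2. n0.lim = 1  [given at root]
3. n1.pre = false  [S.lim > 1]
4. n2.off = -6  [-6]
5. n2.lim = -5  [-5]
6. n3.pre = false  [S.off > -6]
7. n4.idx = "yq"  [terminal]
8. n5.idx = "rk"  [terminal]
9. n3.cnt = false  [A.pre == true]
10. n3.val = -7  [-7]
11. n3.off = "yrk"  ["y" ++ h₁.idx]
12. n6.hot = -9  [(if A.cnt then S.off else A.val) - 2]
13. n7.lab = 28  [terminal]
14. n8.fin = false  [terminal]
15. n9.env = false  [terminal]
16. n6.off = 25  [B.hot * 2 + 43]
17. n6.live = true  [c.env == false]
18. n10.hot = -1  [-1]
19. n11.cnt = 12  [terminal]
20. n12.cnt = -2  [terminal]
21. n13.wid = -1  [terminal]
22. n10.off = 29  [g₁.cnt + g₀.cnt + 19]
23. n10.live = true  [g₀.cnt > 11]
24. n2.acc = 10  [S.off + 16]
25. n2.ok = 30  [B₀.off + 5]
26. n1.cnt = true  [A.pre == false]
27. n1.val = 12  [S.acc + S.ok - 28]
28. n1.off = "vm"  ["vm"]
29. n0.acc = 18  [A.val + S.lim + 5]
30. n0.ok = 12  [S.lim + 11]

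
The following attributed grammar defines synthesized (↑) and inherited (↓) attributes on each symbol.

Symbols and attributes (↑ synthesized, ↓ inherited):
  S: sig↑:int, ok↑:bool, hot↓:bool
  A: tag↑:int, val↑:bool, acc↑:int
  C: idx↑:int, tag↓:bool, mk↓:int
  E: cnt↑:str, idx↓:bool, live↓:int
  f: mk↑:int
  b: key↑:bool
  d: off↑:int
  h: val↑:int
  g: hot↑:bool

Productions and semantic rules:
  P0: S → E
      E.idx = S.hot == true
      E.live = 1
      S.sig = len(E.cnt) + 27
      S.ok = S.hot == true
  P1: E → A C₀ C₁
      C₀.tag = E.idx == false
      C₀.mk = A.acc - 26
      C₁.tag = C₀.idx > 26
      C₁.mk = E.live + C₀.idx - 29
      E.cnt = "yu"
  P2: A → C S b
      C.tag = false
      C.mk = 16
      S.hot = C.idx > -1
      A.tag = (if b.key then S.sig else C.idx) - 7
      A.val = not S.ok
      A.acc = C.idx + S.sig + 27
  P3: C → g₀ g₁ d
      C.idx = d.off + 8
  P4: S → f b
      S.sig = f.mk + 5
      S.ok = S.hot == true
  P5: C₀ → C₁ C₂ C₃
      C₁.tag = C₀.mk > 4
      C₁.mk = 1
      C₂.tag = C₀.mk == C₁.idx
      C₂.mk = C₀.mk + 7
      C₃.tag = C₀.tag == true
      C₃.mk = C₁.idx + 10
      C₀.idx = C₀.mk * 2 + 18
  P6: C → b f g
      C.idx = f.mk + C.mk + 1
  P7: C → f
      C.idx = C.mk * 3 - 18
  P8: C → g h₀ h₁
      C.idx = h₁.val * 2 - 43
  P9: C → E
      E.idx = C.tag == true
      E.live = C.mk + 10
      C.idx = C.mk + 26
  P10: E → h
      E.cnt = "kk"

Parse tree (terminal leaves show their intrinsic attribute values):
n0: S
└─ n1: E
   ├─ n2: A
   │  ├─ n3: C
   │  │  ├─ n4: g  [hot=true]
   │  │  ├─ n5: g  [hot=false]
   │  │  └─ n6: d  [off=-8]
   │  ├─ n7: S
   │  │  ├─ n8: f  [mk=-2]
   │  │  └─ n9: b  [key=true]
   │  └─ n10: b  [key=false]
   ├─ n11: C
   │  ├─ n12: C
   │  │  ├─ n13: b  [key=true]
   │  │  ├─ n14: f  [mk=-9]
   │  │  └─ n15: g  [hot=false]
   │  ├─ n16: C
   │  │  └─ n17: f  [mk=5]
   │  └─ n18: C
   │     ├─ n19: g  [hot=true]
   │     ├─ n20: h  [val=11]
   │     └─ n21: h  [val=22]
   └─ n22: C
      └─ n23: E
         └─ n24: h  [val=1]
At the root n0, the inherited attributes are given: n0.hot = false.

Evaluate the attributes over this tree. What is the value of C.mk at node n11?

1. n0.hot = false  [given at root]
2. n1.idx = false  [S.hot == true]
3. n1.live = 1  [1]
4. n3.tag = false  [false]
5. n3.mk = 16  [16]
6. n4.hot = true  [terminal]
7. n5.hot = false  [terminal]
8. n6.off = -8  [terminal]
9. n3.idx = 0  [d.off + 8]
10. n7.hot = true  [C.idx > -1]
11. n8.mk = -2  [terminal]
12. n9.key = true  [terminal]
13. n7.sig = 3  [f.mk + 5]
14. n7.ok = true  [S.hot == true]
15. n10.key = false  [terminal]
16. n2.tag = -7  [(if b.key then S.sig else C.idx) - 7]
17. n2.val = false  [not S.ok]
18. n2.acc = 30  [C.idx + S.sig + 27]
19. n11.tag = true  [E.idx == false]
20. n11.mk = 4  [A.acc - 26]
21. n12.tag = false  [C₀.mk > 4]
22. n12.mk = 1  [1]
23. n13.key = true  [terminal]
24. n14.mk = -9  [terminal]
25. n15.hot = false  [terminal]
26. n12.idx = -7  [f.mk + C.mk + 1]
27. n16.tag = false  [C₀.mk == C₁.idx]
28. n16.mk = 11  [C₀.mk + 7]
29. n17.mk = 5  [terminal]
30. n16.idx = 15  [C.mk * 3 - 18]
31. n18.tag = true  [C₀.tag == true]
32. n18.mk = 3  [C₁.idx + 10]
33. n19.hot = true  [terminal]
34. n20.val = 11  [terminal]
35. n21.val = 22  [terminal]
36. n18.idx = 1  [h₁.val * 2 - 43]
37. n11.idx = 26  [C₀.mk * 2 + 18]
38. n22.tag = false  [C₀.idx > 26]
39. n22.mk = -2  [E.live + C₀.idx - 29]
40. n23.idx = false  [C.tag == true]
41. n23.live = 8  [C.mk + 10]
42. n24.val = 1  [terminal]
43. n23.cnt = "kk"  ["kk"]
44. n22.idx = 24  [C.mk + 26]
45. n1.cnt = "yu"  ["yu"]
46. n0.sig = 29  [len(E.cnt) + 27]
47. n0.ok = false  [S.hot == true]

4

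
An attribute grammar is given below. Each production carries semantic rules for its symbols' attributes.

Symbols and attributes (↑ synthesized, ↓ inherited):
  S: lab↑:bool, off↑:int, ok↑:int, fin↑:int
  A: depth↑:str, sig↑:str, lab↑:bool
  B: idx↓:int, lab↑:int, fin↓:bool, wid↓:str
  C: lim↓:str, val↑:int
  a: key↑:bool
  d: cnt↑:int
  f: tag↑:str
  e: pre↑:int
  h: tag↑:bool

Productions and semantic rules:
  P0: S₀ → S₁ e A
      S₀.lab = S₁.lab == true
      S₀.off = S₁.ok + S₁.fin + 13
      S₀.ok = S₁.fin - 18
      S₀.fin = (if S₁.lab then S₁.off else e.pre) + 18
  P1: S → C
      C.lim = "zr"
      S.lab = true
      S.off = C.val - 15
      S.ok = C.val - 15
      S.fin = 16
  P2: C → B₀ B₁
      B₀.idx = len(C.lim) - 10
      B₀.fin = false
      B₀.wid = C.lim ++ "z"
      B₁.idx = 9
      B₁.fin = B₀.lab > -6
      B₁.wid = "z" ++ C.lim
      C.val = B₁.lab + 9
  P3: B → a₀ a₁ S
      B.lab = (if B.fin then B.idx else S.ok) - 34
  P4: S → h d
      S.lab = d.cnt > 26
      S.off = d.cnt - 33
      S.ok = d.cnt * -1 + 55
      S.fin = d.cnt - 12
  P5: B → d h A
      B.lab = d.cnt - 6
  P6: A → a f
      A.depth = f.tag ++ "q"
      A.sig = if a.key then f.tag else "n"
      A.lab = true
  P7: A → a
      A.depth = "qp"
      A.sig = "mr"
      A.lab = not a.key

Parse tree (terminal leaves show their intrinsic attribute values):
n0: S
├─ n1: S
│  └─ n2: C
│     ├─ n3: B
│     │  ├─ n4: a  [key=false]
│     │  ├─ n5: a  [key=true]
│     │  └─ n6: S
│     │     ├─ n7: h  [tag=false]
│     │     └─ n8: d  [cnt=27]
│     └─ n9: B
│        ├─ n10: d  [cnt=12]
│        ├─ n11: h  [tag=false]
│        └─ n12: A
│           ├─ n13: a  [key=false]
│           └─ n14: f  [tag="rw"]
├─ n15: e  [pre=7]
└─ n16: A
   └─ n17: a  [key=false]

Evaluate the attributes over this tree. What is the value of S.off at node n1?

1. n2.lim = "zr"  ["zr"]
2. n3.idx = -8  [len(C.lim) - 10]
3. n3.fin = false  [false]
4. n3.wid = "zrz"  [C.lim ++ "z"]
5. n4.key = false  [terminal]
6. n5.key = true  [terminal]
7. n7.tag = false  [terminal]
8. n8.cnt = 27  [terminal]
9. n6.lab = true  [d.cnt > 26]
10. n6.off = -6  [d.cnt - 33]
11. n6.ok = 28  [d.cnt * -1 + 55]
12. n6.fin = 15  [d.cnt - 12]
13. n3.lab = -6  [(if B.fin then B.idx else S.ok) - 34]
14. n9.idx = 9  [9]
15. n9.fin = false  [B₀.lab > -6]
16. n9.wid = "zzr"  ["z" ++ C.lim]
17. n10.cnt = 12  [terminal]
18. n11.tag = false  [terminal]
19. n13.key = false  [terminal]
20. n14.tag = "rw"  [terminal]
21. n12.depth = "rwq"  [f.tag ++ "q"]
22. n12.sig = "n"  [if a.key then f.tag else "n"]
23. n12.lab = true  [true]
24. n9.lab = 6  [d.cnt - 6]
25. n2.val = 15  [B₁.lab + 9]
26. n1.lab = true  [true]
27. n1.off = 0  [C.val - 15]
28. n1.ok = 0  [C.val - 15]
29. n1.fin = 16  [16]
30. n15.pre = 7  [terminal]
31. n17.key = false  [terminal]
32. n16.depth = "qp"  ["qp"]
33. n16.sig = "mr"  ["mr"]
34. n16.lab = true  [not a.key]
35. n0.lab = true  [S₁.lab == true]
36. n0.off = 29  [S₁.ok + S₁.fin + 13]
37. n0.ok = -2  [S₁.fin - 18]
38. n0.fin = 18  [(if S₁.lab then S₁.off else e.pre) + 18]

0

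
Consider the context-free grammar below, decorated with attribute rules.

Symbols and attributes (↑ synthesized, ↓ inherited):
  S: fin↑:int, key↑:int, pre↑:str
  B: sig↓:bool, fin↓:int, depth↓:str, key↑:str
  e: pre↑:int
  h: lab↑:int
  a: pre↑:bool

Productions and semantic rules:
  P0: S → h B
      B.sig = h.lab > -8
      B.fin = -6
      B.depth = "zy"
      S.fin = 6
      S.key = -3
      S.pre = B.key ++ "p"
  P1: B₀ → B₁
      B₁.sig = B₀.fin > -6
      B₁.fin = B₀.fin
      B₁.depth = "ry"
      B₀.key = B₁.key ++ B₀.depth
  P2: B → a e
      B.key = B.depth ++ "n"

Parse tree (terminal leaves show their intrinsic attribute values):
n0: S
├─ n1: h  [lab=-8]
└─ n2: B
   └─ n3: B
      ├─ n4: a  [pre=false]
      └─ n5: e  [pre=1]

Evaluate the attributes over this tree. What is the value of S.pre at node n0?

1. n1.lab = -8  [terminal]
2. n2.sig = false  [h.lab > -8]
3. n2.fin = -6  [-6]
4. n2.depth = "zy"  ["zy"]
5. n3.sig = false  [B₀.fin > -6]
6. n3.fin = -6  [B₀.fin]
7. n3.depth = "ry"  ["ry"]
8. n4.pre = false  [terminal]
9. n5.pre = 1  [terminal]
10. n3.key = "ryn"  [B.depth ++ "n"]
11. n2.key = "rynzy"  [B₁.key ++ B₀.depth]
12. n0.fin = 6  [6]
13. n0.key = -3  [-3]
14. n0.pre = "rynzyp"  [B.key ++ "p"]

"rynzyp"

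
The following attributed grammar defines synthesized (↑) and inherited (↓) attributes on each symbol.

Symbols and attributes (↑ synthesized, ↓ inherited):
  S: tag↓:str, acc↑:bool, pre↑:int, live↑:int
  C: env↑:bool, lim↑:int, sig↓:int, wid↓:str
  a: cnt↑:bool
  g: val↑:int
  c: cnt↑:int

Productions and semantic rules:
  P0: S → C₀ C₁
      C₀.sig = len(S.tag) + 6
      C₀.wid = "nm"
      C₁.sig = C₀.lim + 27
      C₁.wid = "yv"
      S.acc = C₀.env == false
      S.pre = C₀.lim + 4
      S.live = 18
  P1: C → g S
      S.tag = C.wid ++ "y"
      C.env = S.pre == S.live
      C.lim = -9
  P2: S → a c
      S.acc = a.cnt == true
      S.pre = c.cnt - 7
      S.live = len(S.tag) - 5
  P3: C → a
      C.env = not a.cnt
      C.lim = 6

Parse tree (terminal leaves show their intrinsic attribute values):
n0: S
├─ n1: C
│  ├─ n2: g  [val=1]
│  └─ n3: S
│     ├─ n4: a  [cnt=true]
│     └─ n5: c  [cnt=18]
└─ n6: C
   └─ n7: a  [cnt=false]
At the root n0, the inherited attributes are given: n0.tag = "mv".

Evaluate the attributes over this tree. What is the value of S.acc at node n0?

true

1. n0.tag = "mv"  [given at root]
2. n1.sig = 8  [len(S.tag) + 6]
3. n1.wid = "nm"  ["nm"]
4. n2.val = 1  [terminal]
5. n3.tag = "nmy"  [C.wid ++ "y"]
6. n4.cnt = true  [terminal]
7. n5.cnt = 18  [terminal]
8. n3.acc = true  [a.cnt == true]
9. n3.pre = 11  [c.cnt - 7]
10. n3.live = -2  [len(S.tag) - 5]
11. n1.env = false  [S.pre == S.live]
12. n1.lim = -9  [-9]
13. n6.sig = 18  [C₀.lim + 27]
14. n6.wid = "yv"  ["yv"]
15. n7.cnt = false  [terminal]
16. n6.env = true  [not a.cnt]
17. n6.lim = 6  [6]
18. n0.acc = true  [C₀.env == false]
19. n0.pre = -5  [C₀.lim + 4]
20. n0.live = 18  [18]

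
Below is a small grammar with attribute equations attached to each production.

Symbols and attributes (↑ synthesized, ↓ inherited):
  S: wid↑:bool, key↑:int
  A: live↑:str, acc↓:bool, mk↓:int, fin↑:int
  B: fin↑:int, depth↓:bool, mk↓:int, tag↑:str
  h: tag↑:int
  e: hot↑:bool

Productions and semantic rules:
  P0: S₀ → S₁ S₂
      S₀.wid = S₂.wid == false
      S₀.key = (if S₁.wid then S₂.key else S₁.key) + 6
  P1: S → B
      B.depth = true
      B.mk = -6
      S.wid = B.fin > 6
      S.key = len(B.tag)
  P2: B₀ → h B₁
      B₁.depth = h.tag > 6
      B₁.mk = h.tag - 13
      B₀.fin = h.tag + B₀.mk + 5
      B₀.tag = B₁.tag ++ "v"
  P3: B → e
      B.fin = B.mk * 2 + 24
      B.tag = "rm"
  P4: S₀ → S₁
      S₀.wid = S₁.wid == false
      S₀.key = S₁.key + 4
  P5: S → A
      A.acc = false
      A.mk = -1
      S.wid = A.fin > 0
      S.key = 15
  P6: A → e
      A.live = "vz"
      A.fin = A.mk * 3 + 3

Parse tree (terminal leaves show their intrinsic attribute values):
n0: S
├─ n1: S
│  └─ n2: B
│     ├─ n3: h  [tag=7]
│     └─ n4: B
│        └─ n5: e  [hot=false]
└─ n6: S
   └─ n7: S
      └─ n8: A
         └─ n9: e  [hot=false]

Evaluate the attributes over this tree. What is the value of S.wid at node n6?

true

1. n2.depth = true  [true]
2. n2.mk = -6  [-6]
3. n3.tag = 7  [terminal]
4. n4.depth = true  [h.tag > 6]
5. n4.mk = -6  [h.tag - 13]
6. n5.hot = false  [terminal]
7. n4.fin = 12  [B.mk * 2 + 24]
8. n4.tag = "rm"  ["rm"]
9. n2.fin = 6  [h.tag + B₀.mk + 5]
10. n2.tag = "rmv"  [B₁.tag ++ "v"]
11. n1.wid = false  [B.fin > 6]
12. n1.key = 3  [len(B.tag)]
13. n8.acc = false  [false]
14. n8.mk = -1  [-1]
15. n9.hot = false  [terminal]
16. n8.live = "vz"  ["vz"]
17. n8.fin = 0  [A.mk * 3 + 3]
18. n7.wid = false  [A.fin > 0]
19. n7.key = 15  [15]
20. n6.wid = true  [S₁.wid == false]
21. n6.key = 19  [S₁.key + 4]
22. n0.wid = false  [S₂.wid == false]
23. n0.key = 9  [(if S₁.wid then S₂.key else S₁.key) + 6]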